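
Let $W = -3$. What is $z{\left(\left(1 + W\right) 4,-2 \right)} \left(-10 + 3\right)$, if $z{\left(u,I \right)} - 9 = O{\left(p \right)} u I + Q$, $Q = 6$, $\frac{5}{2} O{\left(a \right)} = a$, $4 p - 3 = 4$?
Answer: $- \frac{917}{5} \approx -183.4$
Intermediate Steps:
$p = \frac{7}{4}$ ($p = \frac{3}{4} + \frac{1}{4} \cdot 4 = \frac{3}{4} + 1 = \frac{7}{4} \approx 1.75$)
$O{\left(a \right)} = \frac{2 a}{5}$
$z{\left(u,I \right)} = 15 + \frac{7 I u}{10}$ ($z{\left(u,I \right)} = 9 + \left(\frac{2}{5} \cdot \frac{7}{4} u I + 6\right) = 9 + \left(\frac{7 u}{10} I + 6\right) = 9 + \left(\frac{7 I u}{10} + 6\right) = 9 + \left(6 + \frac{7 I u}{10}\right) = 15 + \frac{7 I u}{10}$)
$z{\left(\left(1 + W\right) 4,-2 \right)} \left(-10 + 3\right) = \left(15 + \frac{7}{10} \left(-2\right) \left(1 - 3\right) 4\right) \left(-10 + 3\right) = \left(15 + \frac{7}{10} \left(-2\right) \left(\left(-2\right) 4\right)\right) \left(-7\right) = \left(15 + \frac{7}{10} \left(-2\right) \left(-8\right)\right) \left(-7\right) = \left(15 + \frac{56}{5}\right) \left(-7\right) = \frac{131}{5} \left(-7\right) = - \frac{917}{5}$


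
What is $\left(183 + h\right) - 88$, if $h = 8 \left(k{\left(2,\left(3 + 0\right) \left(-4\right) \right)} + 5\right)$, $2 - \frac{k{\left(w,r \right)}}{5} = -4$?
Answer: $375$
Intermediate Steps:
$k{\left(w,r \right)} = 30$ ($k{\left(w,r \right)} = 10 - -20 = 10 + 20 = 30$)
$h = 280$ ($h = 8 \left(30 + 5\right) = 8 \cdot 35 = 280$)
$\left(183 + h\right) - 88 = \left(183 + 280\right) - 88 = 463 - 88 = 375$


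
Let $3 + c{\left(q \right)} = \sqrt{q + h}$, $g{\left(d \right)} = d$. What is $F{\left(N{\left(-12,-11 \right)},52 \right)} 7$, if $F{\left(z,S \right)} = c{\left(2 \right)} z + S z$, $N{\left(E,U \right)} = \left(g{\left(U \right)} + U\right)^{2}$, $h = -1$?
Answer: $169400$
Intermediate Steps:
$N{\left(E,U \right)} = 4 U^{2}$ ($N{\left(E,U \right)} = \left(U + U\right)^{2} = \left(2 U\right)^{2} = 4 U^{2}$)
$c{\left(q \right)} = -3 + \sqrt{-1 + q}$ ($c{\left(q \right)} = -3 + \sqrt{q - 1} = -3 + \sqrt{-1 + q}$)
$F{\left(z,S \right)} = - 2 z + S z$ ($F{\left(z,S \right)} = \left(-3 + \sqrt{-1 + 2}\right) z + S z = \left(-3 + \sqrt{1}\right) z + S z = \left(-3 + 1\right) z + S z = - 2 z + S z$)
$F{\left(N{\left(-12,-11 \right)},52 \right)} 7 = 4 \left(-11\right)^{2} \left(-2 + 52\right) 7 = 4 \cdot 121 \cdot 50 \cdot 7 = 484 \cdot 50 \cdot 7 = 24200 \cdot 7 = 169400$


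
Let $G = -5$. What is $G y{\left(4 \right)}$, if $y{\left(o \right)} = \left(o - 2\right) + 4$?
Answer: $-30$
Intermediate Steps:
$y{\left(o \right)} = 2 + o$ ($y{\left(o \right)} = \left(-2 + o\right) + 4 = 2 + o$)
$G y{\left(4 \right)} = - 5 \left(2 + 4\right) = \left(-5\right) 6 = -30$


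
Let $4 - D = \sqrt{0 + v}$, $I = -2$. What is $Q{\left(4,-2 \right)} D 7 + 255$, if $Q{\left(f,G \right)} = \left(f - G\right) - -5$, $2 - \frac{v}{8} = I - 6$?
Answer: $563 - 308 \sqrt{5} \approx -125.71$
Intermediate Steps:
$v = 80$ ($v = 16 - 8 \left(-2 - 6\right) = 16 - -64 = 16 + 64 = 80$)
$D = 4 - 4 \sqrt{5}$ ($D = 4 - \sqrt{0 + 80} = 4 - \sqrt{80} = 4 - 4 \sqrt{5} \approx -4.9443$)
$Q{\left(f,G \right)} = 5 + f - G$ ($Q{\left(f,G \right)} = \left(f - G\right) + 5 = 5 + f - G$)
$Q{\left(4,-2 \right)} D 7 + 255 = \left(5 + 4 - -2\right) \left(4 - 4 \sqrt{5}\right) 7 + 255 = \left(5 + 4 + 2\right) \left(4 - 4 \sqrt{5}\right) 7 + 255 = 11 \left(4 - 4 \sqrt{5}\right) 7 + 255 = \left(44 - 44 \sqrt{5}\right) 7 + 255 = \left(308 - 308 \sqrt{5}\right) + 255 = 563 - 308 \sqrt{5}$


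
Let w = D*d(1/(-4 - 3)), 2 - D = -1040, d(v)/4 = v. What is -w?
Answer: 4168/7 ≈ 595.43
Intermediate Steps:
d(v) = 4*v
D = 1042 (D = 2 - 1*(-1040) = 2 + 1040 = 1042)
w = -4168/7 (w = 1042*(4/(-4 - 3)) = 1042*(4/(-7)) = 1042*(4*(-⅐)) = 1042*(-4/7) = -4168/7 ≈ -595.43)
-w = -1*(-4168/7) = 4168/7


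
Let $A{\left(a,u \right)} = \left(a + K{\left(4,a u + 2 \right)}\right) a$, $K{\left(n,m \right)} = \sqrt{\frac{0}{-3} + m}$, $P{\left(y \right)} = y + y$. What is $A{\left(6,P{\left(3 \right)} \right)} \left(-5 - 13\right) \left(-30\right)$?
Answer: $19440 + 3240 \sqrt{38} \approx 39413.0$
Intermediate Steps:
$P{\left(y \right)} = 2 y$
$K{\left(n,m \right)} = \sqrt{m}$ ($K{\left(n,m \right)} = \sqrt{0 \left(- \frac{1}{3}\right) + m} = \sqrt{0 + m} = \sqrt{m}$)
$A{\left(a,u \right)} = a \left(a + \sqrt{2 + a u}\right)$ ($A{\left(a,u \right)} = \left(a + \sqrt{a u + 2}\right) a = \left(a + \sqrt{2 + a u}\right) a = a \left(a + \sqrt{2 + a u}\right)$)
$A{\left(6,P{\left(3 \right)} \right)} \left(-5 - 13\right) \left(-30\right) = 6 \left(6 + \sqrt{2 + 6 \cdot 2 \cdot 3}\right) \left(-5 - 13\right) \left(-30\right) = 6 \left(6 + \sqrt{2 + 6 \cdot 6}\right) \left(-18\right) \left(-30\right) = 6 \left(6 + \sqrt{2 + 36}\right) \left(-18\right) \left(-30\right) = 6 \left(6 + \sqrt{38}\right) \left(-18\right) \left(-30\right) = \left(36 + 6 \sqrt{38}\right) \left(-18\right) \left(-30\right) = \left(-648 - 108 \sqrt{38}\right) \left(-30\right) = 19440 + 3240 \sqrt{38}$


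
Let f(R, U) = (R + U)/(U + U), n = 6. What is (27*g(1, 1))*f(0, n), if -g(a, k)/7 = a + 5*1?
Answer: -567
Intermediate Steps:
g(a, k) = -35 - 7*a (g(a, k) = -7*(a + 5*1) = -7*(a + 5) = -7*(5 + a) = -35 - 7*a)
f(R, U) = (R + U)/(2*U) (f(R, U) = (R + U)/((2*U)) = (R + U)*(1/(2*U)) = (R + U)/(2*U))
(27*g(1, 1))*f(0, n) = (27*(-35 - 7*1))*((1/2)*(0 + 6)/6) = (27*(-35 - 7))*((1/2)*(1/6)*6) = (27*(-42))*(1/2) = -1134*1/2 = -567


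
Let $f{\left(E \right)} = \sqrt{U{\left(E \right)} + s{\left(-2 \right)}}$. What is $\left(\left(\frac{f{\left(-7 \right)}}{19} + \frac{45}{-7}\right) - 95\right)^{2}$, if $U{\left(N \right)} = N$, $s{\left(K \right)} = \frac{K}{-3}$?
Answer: $\frac{28733651}{2793} - \frac{1420 i \sqrt{57}}{399} \approx 10288.0 - 26.869 i$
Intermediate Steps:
$s{\left(K \right)} = - \frac{K}{3}$ ($s{\left(K \right)} = K \left(- \frac{1}{3}\right) = - \frac{K}{3}$)
$f{\left(E \right)} = \sqrt{\frac{2}{3} + E}$ ($f{\left(E \right)} = \sqrt{E - - \frac{2}{3}} = \sqrt{E + \frac{2}{3}} = \sqrt{\frac{2}{3} + E}$)
$\left(\left(\frac{f{\left(-7 \right)}}{19} + \frac{45}{-7}\right) - 95\right)^{2} = \left(\left(\frac{\frac{1}{3} \sqrt{6 + 9 \left(-7\right)}}{19} + \frac{45}{-7}\right) - 95\right)^{2} = \left(\left(\frac{\sqrt{6 - 63}}{3} \cdot \frac{1}{19} + 45 \left(- \frac{1}{7}\right)\right) - 95\right)^{2} = \left(\left(\frac{\sqrt{-57}}{3} \cdot \frac{1}{19} - \frac{45}{7}\right) - 95\right)^{2} = \left(\left(\frac{i \sqrt{57}}{3} \cdot \frac{1}{19} - \frac{45}{7}\right) - 95\right)^{2} = \left(\left(\frac{i \sqrt{57}}{57} - \frac{45}{7}\right) - 95\right)^{2} = \left(\left(- \frac{45}{7} + \frac{i \sqrt{57}}{57}\right) - 95\right)^{2} = \left(- \frac{710}{7} + \frac{i \sqrt{57}}{57}\right)^{2}$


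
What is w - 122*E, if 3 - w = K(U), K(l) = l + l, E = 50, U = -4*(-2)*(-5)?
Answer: -6017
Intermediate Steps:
U = -40 (U = 8*(-5) = -40)
K(l) = 2*l
w = 83 (w = 3 - 2*(-40) = 3 - 1*(-80) = 3 + 80 = 83)
w - 122*E = 83 - 122*50 = 83 - 6100 = -6017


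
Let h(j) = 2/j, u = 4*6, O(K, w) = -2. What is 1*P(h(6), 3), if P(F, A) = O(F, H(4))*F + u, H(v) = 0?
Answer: 70/3 ≈ 23.333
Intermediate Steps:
u = 24
P(F, A) = 24 - 2*F (P(F, A) = -2*F + 24 = 24 - 2*F)
1*P(h(6), 3) = 1*(24 - 4/6) = 1*(24 - 2*1/3) = 1*(24 - 2/3) = 1*(70/3) = 70/3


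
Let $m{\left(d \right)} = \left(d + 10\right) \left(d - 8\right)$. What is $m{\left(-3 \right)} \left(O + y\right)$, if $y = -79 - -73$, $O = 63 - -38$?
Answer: $-7315$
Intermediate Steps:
$O = 101$ ($O = 63 + 38 = 101$)
$m{\left(d \right)} = \left(-8 + d\right) \left(10 + d\right)$ ($m{\left(d \right)} = \left(10 + d\right) \left(-8 + d\right) = \left(-8 + d\right) \left(10 + d\right)$)
$y = -6$ ($y = -79 + 73 = -6$)
$m{\left(-3 \right)} \left(O + y\right) = \left(-80 + \left(-3\right)^{2} + 2 \left(-3\right)\right) \left(101 - 6\right) = \left(-80 + 9 - 6\right) 95 = \left(-77\right) 95 = -7315$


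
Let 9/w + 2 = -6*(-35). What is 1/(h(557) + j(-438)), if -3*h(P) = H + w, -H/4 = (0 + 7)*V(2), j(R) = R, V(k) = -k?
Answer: -624/284969 ≈ -0.0021897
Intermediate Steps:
w = 9/208 (w = 9/(-2 - 6*(-35)) = 9/(-2 + 210) = 9/208 ≈ 0.043269)
H = 56 (H = -4*(0 + 7)*(-1*2) = -28*(-2) = -4*(-14) = 56)
h(P) = -11657/624 (h(P) = -(56 + 9/208)/3 = -⅓*11657/208 = -11657/624)
1/(h(557) + j(-438)) = 1/(-11657/624 - 438) = 1/(-284969/624) = -624/284969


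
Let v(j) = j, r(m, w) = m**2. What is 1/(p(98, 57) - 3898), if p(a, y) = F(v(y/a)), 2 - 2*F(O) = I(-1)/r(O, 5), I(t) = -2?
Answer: -3249/12651749 ≈ -0.00025680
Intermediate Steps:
F(O) = 1 + O**(-2) (F(O) = 1 - (-1)/(O**2) = 1 - (-1)/O**2 = 1 + O**(-2))
p(a, y) = 1 + a**2/y**2 (p(a, y) = 1 + (y/a)**(-2) = 1 + a**2/y**2)
1/(p(98, 57) - 3898) = 1/((1 + 98**2/57**2) - 3898) = 1/((1 + 9604*(1/3249)) - 3898) = 1/((1 + 9604/3249) - 3898) = 1/(12853/3249 - 3898) = 1/(-12651749/3249) = -3249/12651749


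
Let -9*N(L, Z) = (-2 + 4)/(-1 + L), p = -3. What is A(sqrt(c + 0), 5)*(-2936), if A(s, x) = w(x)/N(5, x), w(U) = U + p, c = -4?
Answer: 105696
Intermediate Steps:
N(L, Z) = -2/(9*(-1 + L)) (N(L, Z) = -(-2 + 4)/(9*(-1 + L)) = -2/(9*(-1 + L)))
w(U) = -3 + U (w(U) = U - 3 = -3 + U)
A(s, x) = 54 - 18*x (A(s, x) = (-3 + x)/((-2/(-9 + 9*5))) = (-3 + x)/((-2/(-9 + 45))) = (-3 + x)/((-2/36)) = (-3 + x)/((-2*1/36)) = (-3 + x)/(-1/18) = (-3 + x)*(-18) = 54 - 18*x)
A(sqrt(c + 0), 5)*(-2936) = (54 - 18*5)*(-2936) = (54 - 90)*(-2936) = -36*(-2936) = 105696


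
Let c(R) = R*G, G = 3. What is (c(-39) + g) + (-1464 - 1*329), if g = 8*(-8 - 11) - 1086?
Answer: -3148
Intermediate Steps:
c(R) = 3*R (c(R) = R*3 = 3*R)
g = -1238 (g = 8*(-19) - 1086 = -152 - 1086 = -1238)
(c(-39) + g) + (-1464 - 1*329) = (3*(-39) - 1238) + (-1464 - 1*329) = (-117 - 1238) + (-1464 - 329) = -1355 - 1793 = -3148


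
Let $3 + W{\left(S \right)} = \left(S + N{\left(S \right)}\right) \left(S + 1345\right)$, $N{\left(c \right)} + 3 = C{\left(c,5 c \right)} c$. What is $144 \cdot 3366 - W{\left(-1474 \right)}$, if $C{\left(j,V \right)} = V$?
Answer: $1401670194$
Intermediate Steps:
$N{\left(c \right)} = -3 + 5 c^{2}$ ($N{\left(c \right)} = -3 + 5 c c = -3 + 5 c^{2}$)
$W{\left(S \right)} = -3 + \left(1345 + S\right) \left(-3 + S + 5 S^{2}\right)$ ($W{\left(S \right)} = -3 + \left(S + \left(-3 + 5 S^{2}\right)\right) \left(S + 1345\right) = -3 + \left(-3 + S + 5 S^{2}\right) \left(1345 + S\right) = -3 + \left(1345 + S\right) \left(-3 + S + 5 S^{2}\right)$)
$144 \cdot 3366 - W{\left(-1474 \right)} = 144 \cdot 3366 - \left(-4038 + 5 \left(-1474\right)^{3} + 1342 \left(-1474\right) + 6726 \left(-1474\right)^{2}\right) = 484704 - \left(-4038 + 5 \left(-3202524424\right) - 1978108 + 6726 \cdot 2172676\right) = 484704 - \left(-4038 - 16012622120 - 1978108 + 14613418776\right) = 484704 - -1401185490 = 484704 + 1401185490 = 1401670194$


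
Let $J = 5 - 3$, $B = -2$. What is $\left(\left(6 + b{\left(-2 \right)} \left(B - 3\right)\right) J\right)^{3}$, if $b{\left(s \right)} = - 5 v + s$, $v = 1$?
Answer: $551368$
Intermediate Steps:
$b{\left(s \right)} = -5 + s$ ($b{\left(s \right)} = \left(-5\right) 1 + s = -5 + s$)
$J = 2$ ($J = 5 - 3 = 2$)
$\left(\left(6 + b{\left(-2 \right)} \left(B - 3\right)\right) J\right)^{3} = \left(\left(6 + \left(-5 - 2\right) \left(-2 - 3\right)\right) 2\right)^{3} = \left(\left(6 - -35\right) 2\right)^{3} = \left(\left(6 + 35\right) 2\right)^{3} = \left(41 \cdot 2\right)^{3} = 82^{3} = 551368$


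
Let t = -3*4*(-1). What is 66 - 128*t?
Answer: -1470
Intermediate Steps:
t = 12 (t = -12*(-1) = 12)
66 - 128*t = 66 - 128*12 = 66 - 1536 = -1470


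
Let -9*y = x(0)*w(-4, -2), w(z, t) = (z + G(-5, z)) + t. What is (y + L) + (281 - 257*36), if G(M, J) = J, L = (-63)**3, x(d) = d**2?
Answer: -259018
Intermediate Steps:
L = -250047
w(z, t) = t + 2*z (w(z, t) = (z + z) + t = 2*z + t = t + 2*z)
y = 0 (y = -0**2*(-2 + 2*(-4))/9 = -0*(-2 - 8) = -0*(-10) = -1/9*0 = 0)
(y + L) + (281 - 257*36) = (0 - 250047) + (281 - 257*36) = -250047 + (281 - 9252) = -250047 - 8971 = -259018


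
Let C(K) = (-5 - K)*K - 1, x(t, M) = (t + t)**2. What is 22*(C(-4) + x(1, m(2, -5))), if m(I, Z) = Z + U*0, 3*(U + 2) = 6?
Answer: 154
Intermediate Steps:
U = 0 (U = -2 + (1/3)*6 = -2 + 2 = 0)
m(I, Z) = Z (m(I, Z) = Z + 0*0 = Z + 0 = Z)
x(t, M) = 4*t**2 (x(t, M) = (2*t)**2 = 4*t**2)
C(K) = -1 + K*(-5 - K) (C(K) = K*(-5 - K) - 1 = -1 + K*(-5 - K))
22*(C(-4) + x(1, m(2, -5))) = 22*((-1 - 1*(-4)**2 - 5*(-4)) + 4*1**2) = 22*((-1 - 1*16 + 20) + 4*1) = 22*((-1 - 16 + 20) + 4) = 22*(3 + 4) = 22*7 = 154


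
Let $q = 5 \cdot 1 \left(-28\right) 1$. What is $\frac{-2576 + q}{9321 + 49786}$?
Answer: $- \frac{2716}{59107} \approx -0.045951$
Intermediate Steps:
$q = -140$ ($q = 5 \left(-28\right) 1 = \left(-140\right) 1 = -140$)
$\frac{-2576 + q}{9321 + 49786} = \frac{-2576 - 140}{9321 + 49786} = - \frac{2716}{59107}$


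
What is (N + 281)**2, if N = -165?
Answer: 13456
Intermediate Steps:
(N + 281)**2 = (-165 + 281)**2 = 116**2 = 13456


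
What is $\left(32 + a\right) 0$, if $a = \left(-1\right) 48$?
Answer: $0$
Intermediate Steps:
$a = -48$
$\left(32 + a\right) 0 = \left(32 - 48\right) 0 = \left(-16\right) 0 = 0$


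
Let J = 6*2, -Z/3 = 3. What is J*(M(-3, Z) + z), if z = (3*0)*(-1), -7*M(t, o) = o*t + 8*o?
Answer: 540/7 ≈ 77.143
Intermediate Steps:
Z = -9 (Z = -3*3 = -9)
M(t, o) = -8*o/7 - o*t/7 (M(t, o) = -(o*t + 8*o)/7 = -(8*o + o*t)/7 = -8*o/7 - o*t/7)
J = 12
z = 0 (z = 0*(-1) = 0)
J*(M(-3, Z) + z) = 12*(-⅐*(-9)*(8 - 3) + 0) = 12*(-⅐*(-9)*5 + 0) = 12*(45/7 + 0) = 12*(45/7) = 540/7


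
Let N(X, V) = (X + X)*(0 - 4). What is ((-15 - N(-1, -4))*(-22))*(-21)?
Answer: -10626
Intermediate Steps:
N(X, V) = -8*X (N(X, V) = (2*X)*(-4) = -8*X)
((-15 - N(-1, -4))*(-22))*(-21) = ((-15 - (-8)*(-1))*(-22))*(-21) = ((-15 - 1*8)*(-22))*(-21) = ((-15 - 8)*(-22))*(-21) = -23*(-22)*(-21) = 506*(-21) = -10626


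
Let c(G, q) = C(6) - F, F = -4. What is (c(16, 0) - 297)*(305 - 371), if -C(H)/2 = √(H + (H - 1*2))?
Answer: 19338 + 132*√10 ≈ 19755.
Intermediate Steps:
C(H) = -2*√(-2 + 2*H) (C(H) = -2*√(H + (H - 1*2)) = -2*√(H + (H - 2)) = -2*√(H + (-2 + H)) = -2*√(-2 + 2*H))
c(G, q) = 4 - 2*√10 (c(G, q) = -2*√(-2 + 2*6) - 1*(-4) = -2*√(-2 + 12) + 4 = -2*√10 + 4 = 4 - 2*√10)
(c(16, 0) - 297)*(305 - 371) = ((4 - 2*√10) - 297)*(305 - 371) = (-293 - 2*√10)*(-66) = 19338 + 132*√10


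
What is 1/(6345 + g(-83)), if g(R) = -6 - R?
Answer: 1/6422 ≈ 0.00015571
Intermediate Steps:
1/(6345 + g(-83)) = 1/(6345 + (-6 - 1*(-83))) = 1/(6345 + (-6 + 83)) = 1/(6345 + 77) = 1/6422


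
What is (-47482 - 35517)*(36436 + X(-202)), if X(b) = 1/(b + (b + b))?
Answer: -1832635764785/606 ≈ -3.0242e+9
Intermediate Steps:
X(b) = 1/(3*b) (X(b) = 1/(b + 2*b) = 1/(3*b))
(-47482 - 35517)*(36436 + X(-202)) = (-47482 - 35517)*(36436 + (⅓)/(-202)) = -82999*(36436 + (⅓)*(-1/202)) = -82999*(36436 - 1/606) = -82999*22080215/606 = -1832635764785/606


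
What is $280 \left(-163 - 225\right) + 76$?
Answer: $-108564$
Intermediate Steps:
$280 \left(-163 - 225\right) + 76 = 280 \left(-388\right) + 76 = -108640 + 76 = -108564$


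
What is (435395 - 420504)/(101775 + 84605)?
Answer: 14891/186380 ≈ 0.079896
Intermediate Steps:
(435395 - 420504)/(101775 + 84605) = 14891/186380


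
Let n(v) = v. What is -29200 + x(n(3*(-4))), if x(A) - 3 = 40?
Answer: -29157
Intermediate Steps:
x(A) = 43 (x(A) = 3 + 40 = 43)
-29200 + x(n(3*(-4))) = -29200 + 43 = -29157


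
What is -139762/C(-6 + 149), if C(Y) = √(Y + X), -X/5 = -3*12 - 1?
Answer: -69881*√82/82 ≈ -7717.1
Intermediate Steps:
X = 185 (X = -5*(-3*12 - 1) = -5*(-36 - 1) = -5*(-37) = 185)
C(Y) = √(185 + Y) (C(Y) = √(Y + 185) = √(185 + Y))
-139762/C(-6 + 149) = -139762/√(185 + (-6 + 149)) = -139762/√(185 + 143) = -139762*√82/164 = -69881*√82/82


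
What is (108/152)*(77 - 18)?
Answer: 1593/38 ≈ 41.921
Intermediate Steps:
(108/152)*(77 - 18) = (108*(1/152))*59 = (27/38)*59 = 1593/38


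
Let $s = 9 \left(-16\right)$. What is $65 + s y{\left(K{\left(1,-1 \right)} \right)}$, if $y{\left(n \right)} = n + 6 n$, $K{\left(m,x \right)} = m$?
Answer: $-943$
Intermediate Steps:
$y{\left(n \right)} = 7 n$
$s = -144$
$65 + s y{\left(K{\left(1,-1 \right)} \right)} = 65 - 144 \cdot 7 \cdot 1 = 65 - 1008 = -943$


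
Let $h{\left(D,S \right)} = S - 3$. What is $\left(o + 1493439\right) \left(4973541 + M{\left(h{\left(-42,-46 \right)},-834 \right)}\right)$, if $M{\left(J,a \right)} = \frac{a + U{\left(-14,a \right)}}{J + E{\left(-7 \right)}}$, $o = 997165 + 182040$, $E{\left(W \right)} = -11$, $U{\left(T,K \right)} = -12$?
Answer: $\frac{66462710983422}{5} \approx 1.3293 \cdot 10^{13}$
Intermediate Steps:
$h{\left(D,S \right)} = -3 + S$ ($h{\left(D,S \right)} = S - 3 = -3 + S$)
$o = 1179205$
$M{\left(J,a \right)} = \frac{-12 + a}{-11 + J}$ ($M{\left(J,a \right)} = \frac{a - 12}{J - 11} = \frac{-12 + a}{-11 + J}$)
$\left(o + 1493439\right) \left(4973541 + M{\left(h{\left(-42,-46 \right)},-834 \right)}\right) = \left(1179205 + 1493439\right) \left(4973541 + \frac{-12 - 834}{-11 - 49}\right) = 2672644 \left(4973541 + \frac{1}{-11 - 49} \left(-846\right)\right) = 2672644 \left(4973541 + \frac{1}{-60} \left(-846\right)\right) = 2672644 \left(4973541 - - \frac{141}{10}\right) = 2672644 \left(4973541 + \frac{141}{10}\right) = 2672644 \cdot \frac{49735551}{10} = \frac{66462710983422}{5}$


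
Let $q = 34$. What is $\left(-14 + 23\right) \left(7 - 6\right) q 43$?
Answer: $13158$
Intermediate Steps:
$\left(-14 + 23\right) \left(7 - 6\right) q 43 = \left(-14 + 23\right) \left(7 - 6\right) 34 \cdot 43 = 9 \cdot 1 \cdot 34 \cdot 43 = 9 \cdot 34 \cdot 43 = 306 \cdot 43 = 13158$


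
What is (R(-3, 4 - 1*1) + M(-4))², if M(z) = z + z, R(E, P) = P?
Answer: 25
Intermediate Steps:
M(z) = 2*z
(R(-3, 4 - 1*1) + M(-4))² = ((4 - 1*1) + 2*(-4))² = ((4 - 1) - 8)² = (3 - 8)² = (-5)² = 25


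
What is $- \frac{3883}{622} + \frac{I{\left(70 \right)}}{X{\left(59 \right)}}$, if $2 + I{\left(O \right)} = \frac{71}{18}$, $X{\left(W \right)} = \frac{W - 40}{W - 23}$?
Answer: $- \frac{30237}{11818} \approx -2.5586$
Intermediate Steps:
$X{\left(W \right)} = \frac{-40 + W}{-23 + W}$
$I{\left(O \right)} = \frac{35}{18}$ ($I{\left(O \right)} = -2 + \frac{71}{18} = \frac{35}{18}$)
$- \frac{3883}{622} + \frac{I{\left(70 \right)}}{X{\left(59 \right)}} = - \frac{3883}{622} + \frac{35}{18 \frac{-40 + 59}{-23 + 59}} = \left(-3883\right) \frac{1}{622} + \frac{35}{18 \cdot \frac{1}{36} \cdot 19} = - \frac{3883}{622} + \frac{35}{18 \cdot \frac{1}{36} \cdot 19} = - \frac{3883}{622} + \frac{35}{18 \cdot \frac{19}{36}} = - \frac{3883}{622} + \frac{35}{18} \cdot \frac{36}{19} = - \frac{3883}{622} + \frac{70}{19} = - \frac{30237}{11818}$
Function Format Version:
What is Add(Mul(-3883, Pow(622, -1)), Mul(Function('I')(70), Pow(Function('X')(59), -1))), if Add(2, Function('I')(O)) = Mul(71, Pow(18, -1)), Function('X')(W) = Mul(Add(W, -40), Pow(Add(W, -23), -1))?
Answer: Rational(-30237, 11818) ≈ -2.5586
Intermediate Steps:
Function('X')(W) = Mul(Pow(Add(-23, W), -1), Add(-40, W)) (Function('X')(W) = Mul(Add(-40, W), Pow(Add(-23, W), -1)) = Mul(Pow(Add(-23, W), -1), Add(-40, W)))
Function('I')(O) = Rational(35, 18) (Function('I')(O) = Add(-2, Mul(71, Pow(18, -1))) = Add(-2, Mul(71, Rational(1, 18))) = Add(-2, Rational(71, 18)) = Rational(35, 18))
Add(Mul(-3883, Pow(622, -1)), Mul(Function('I')(70), Pow(Function('X')(59), -1))) = Add(Mul(-3883, Pow(622, -1)), Mul(Rational(35, 18), Pow(Mul(Pow(Add(-23, 59), -1), Add(-40, 59)), -1))) = Add(Mul(-3883, Rational(1, 622)), Mul(Rational(35, 18), Pow(Mul(Pow(36, -1), 19), -1))) = Add(Rational(-3883, 622), Mul(Rational(35, 18), Pow(Mul(Rational(1, 36), 19), -1))) = Add(Rational(-3883, 622), Mul(Rational(35, 18), Pow(Rational(19, 36), -1))) = Add(Rational(-3883, 622), Mul(Rational(35, 18), Rational(36, 19))) = Add(Rational(-3883, 622), Rational(70, 19)) = Rational(-30237, 11818)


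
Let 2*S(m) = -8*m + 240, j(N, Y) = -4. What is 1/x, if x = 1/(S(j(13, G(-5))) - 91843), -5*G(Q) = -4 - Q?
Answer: -91707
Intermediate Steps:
G(Q) = 4/5 + Q/5 (G(Q) = -(-4 - Q)/5 = 4/5 + Q/5)
S(m) = 120 - 4*m (S(m) = (-8*m + 240)/2 = (240 - 8*m)/2 = 120 - 4*m)
x = -1/91707 (x = 1/((120 - 4*(-4)) - 91843) = 1/((120 + 16) - 91843) = 1/(136 - 91843) = 1/(-91707) = -1/91707 ≈ -1.0904e-5)
1/x = 1/(-1/91707) = -91707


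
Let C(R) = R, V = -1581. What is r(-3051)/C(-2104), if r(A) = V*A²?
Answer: 14716898181/2104 ≈ 6.9947e+6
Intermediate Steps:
r(A) = -1581*A²
r(-3051)/C(-2104) = -1581*(-3051)²/(-2104) = -1581*9308601*(-1/2104) = -14716898181*(-1/2104) = 14716898181/2104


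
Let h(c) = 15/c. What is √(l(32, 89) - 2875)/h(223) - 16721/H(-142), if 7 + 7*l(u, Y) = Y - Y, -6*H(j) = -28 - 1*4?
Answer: -50163/16 + 446*I*√719/15 ≈ -3135.2 + 797.27*I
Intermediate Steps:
H(j) = 16/3 (H(j) = -(-28 - 1*4)/6 = -(-28 - 4)/6 = -⅙*(-32) = 16/3)
l(u, Y) = -1 (l(u, Y) = -1 + (Y - Y)/7 = -1 + (⅐)*0 = -1 + 0 = -1)
√(l(32, 89) - 2875)/h(223) - 16721/H(-142) = √(-1 - 2875)/((15/223)) - 16721/16/3 = √(-2876)/((15*(1/223))) - 16721*3/16 = (2*I*√719)/(15/223) - 50163/16 = (2*I*√719)*(223/15) - 50163/16 = 446*I*√719/15 - 50163/16 = -50163/16 + 446*I*√719/15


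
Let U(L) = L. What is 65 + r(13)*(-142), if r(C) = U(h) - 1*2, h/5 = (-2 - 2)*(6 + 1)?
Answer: 20229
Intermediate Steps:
h = -140 (h = 5*((-2 - 2)*(6 + 1)) = 5*(-4*7) = 5*(-28) = -140)
r(C) = -142 (r(C) = -140 - 1*2 = -140 - 2 = -142)
65 + r(13)*(-142) = 65 - 142*(-142) = 65 + 20164 = 20229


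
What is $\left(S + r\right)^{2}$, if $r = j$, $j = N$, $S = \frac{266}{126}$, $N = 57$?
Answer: $\frac{283024}{81} \approx 3494.1$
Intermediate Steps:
$S = \frac{19}{9}$ ($S = 266 \cdot \frac{1}{126} = \frac{19}{9} \approx 2.1111$)
$j = 57$
$r = 57$
$\left(S + r\right)^{2} = \left(\frac{19}{9} + 57\right)^{2} = \left(\frac{532}{9}\right)^{2} = \frac{283024}{81}$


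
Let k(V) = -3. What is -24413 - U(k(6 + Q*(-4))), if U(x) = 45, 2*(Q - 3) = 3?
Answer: -24458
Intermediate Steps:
Q = 9/2 (Q = 3 + (½)*3 = 3 + 3/2 = 9/2 ≈ 4.5000)
-24413 - U(k(6 + Q*(-4))) = -24413 - 1*45 = -24413 - 45 = -24458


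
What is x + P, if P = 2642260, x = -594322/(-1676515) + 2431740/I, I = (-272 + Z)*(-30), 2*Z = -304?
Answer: 939183240539499/355421180 ≈ 2.6425e+6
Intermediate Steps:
Z = -152 (Z = (½)*(-304) = -152)
I = 12720 (I = (-272 - 152)*(-30) = -424*(-30) = 12720)
x = 68073472699/355421180 (x = -594322/(-1676515) + 2431740/12720 = -594322*(-1/1676515) + 2431740*(1/12720) = 594322/1676515 + 40529/212 = 68073472699/355421180 ≈ 191.53)
x + P = 68073472699/355421180 + 2642260 = 939183240539499/355421180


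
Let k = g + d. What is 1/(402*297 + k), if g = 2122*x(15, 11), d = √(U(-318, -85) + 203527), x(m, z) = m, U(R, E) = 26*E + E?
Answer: 18903/2858562118 - √12577/5717124236 ≈ 6.5932e-6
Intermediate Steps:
U(R, E) = 27*E
d = 4*√12577 (d = √(27*(-85) + 203527) = √(-2295 + 203527) = √201232 = 4*√12577 ≈ 448.59)
g = 31830 (g = 2122*15 = 31830)
k = 31830 + 4*√12577 ≈ 32279.
1/(402*297 + k) = 1/(402*297 + (31830 + 4*√12577)) = 1/(119394 + (31830 + 4*√12577)) = 1/(151224 + 4*√12577)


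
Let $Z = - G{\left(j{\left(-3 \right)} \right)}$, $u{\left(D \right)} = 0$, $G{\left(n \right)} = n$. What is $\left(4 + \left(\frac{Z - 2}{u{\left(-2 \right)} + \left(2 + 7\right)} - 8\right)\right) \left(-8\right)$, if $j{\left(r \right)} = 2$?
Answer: $\frac{320}{9} \approx 35.556$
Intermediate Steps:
$Z = -2$ ($Z = \left(-1\right) 2 = -2$)
$\left(4 + \left(\frac{Z - 2}{u{\left(-2 \right)} + \left(2 + 7\right)} - 8\right)\right) \left(-8\right) = \left(4 - \left(8 - \frac{-2 - 2}{0 + \left(2 + 7\right)}\right)\right) \left(-8\right) = \left(4 - \left(8 + \frac{4}{0 + 9}\right)\right) \left(-8\right) = \left(4 - \left(8 + \frac{4}{9}\right)\right) \left(-8\right) = \left(4 - \frac{76}{9}\right) \left(-8\right) = \left(- \frac{40}{9}\right) \left(-8\right) = \frac{320}{9}$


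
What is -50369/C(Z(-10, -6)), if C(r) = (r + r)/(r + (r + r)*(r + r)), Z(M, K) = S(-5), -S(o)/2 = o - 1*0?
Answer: -2065129/2 ≈ -1.0326e+6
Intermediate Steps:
S(o) = -2*o (S(o) = -2*(o - 1*0) = -2*(o + 0) = -2*o)
Z(M, K) = 10 (Z(M, K) = -2*(-5) = 10)
C(r) = 2*r/(r + 4*r²) (C(r) = (2*r)/(r + (2*r)*(2*r)) = (2*r)/(r + 4*r²) = 2*r/(r + 4*r²))
-50369/C(Z(-10, -6)) = -50369/(2/(1 + 4*10)) = -50369/(2/(1 + 40)) = -50369/(2/41) = -50369/(2*(1/41)) = -50369/2/41 = -50369*41/2 = -2065129/2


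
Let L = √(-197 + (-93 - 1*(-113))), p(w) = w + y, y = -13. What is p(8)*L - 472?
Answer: -472 - 5*I*√177 ≈ -472.0 - 66.521*I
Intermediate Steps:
p(w) = -13 + w (p(w) = w - 13 = -13 + w)
L = I*√177 (L = √(-197 + (-93 + 113)) = √(-197 + 20) = √(-177) = I*√177 ≈ 13.304*I)
p(8)*L - 472 = (-13 + 8)*(I*√177) - 472 = -5*I*√177 - 472 = -472 - 5*I*√177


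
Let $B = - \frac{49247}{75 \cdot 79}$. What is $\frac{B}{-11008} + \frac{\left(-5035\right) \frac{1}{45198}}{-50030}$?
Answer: $\frac{1861474434353}{2458075657017600} \approx 0.00075729$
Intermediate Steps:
$B = - \frac{49247}{5925} \approx -8.3117$
$\frac{B}{-11008} + \frac{\left(-5035\right) \frac{1}{45198}}{-50030} = - \frac{49247}{5925 \left(-11008\right)} + \frac{\left(-5035\right) \frac{1}{45198}}{-50030} = \left(- \frac{49247}{5925}\right) \left(- \frac{1}{11008}\right) + \left(-5035\right) \frac{1}{45198} \left(- \frac{1}{50030}\right) = \frac{49247}{65222400} - - \frac{1007}{452251188} = \frac{49247}{65222400} + \frac{1007}{452251188} = \frac{1861474434353}{2458075657017600}$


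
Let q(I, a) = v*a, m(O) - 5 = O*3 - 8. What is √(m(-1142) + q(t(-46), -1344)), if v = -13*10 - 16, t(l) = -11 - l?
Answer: √192795 ≈ 439.08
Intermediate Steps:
m(O) = -3 + 3*O (m(O) = 5 + (O*3 - 8) = 5 + (3*O - 8) = 5 + (-8 + 3*O) = -3 + 3*O)
v = -146 (v = -130 - 16 = -146)
q(I, a) = -146*a
√(m(-1142) + q(t(-46), -1344)) = √((-3 + 3*(-1142)) - 146*(-1344)) = √((-3 - 3426) + 196224) = √(-3429 + 196224) = √192795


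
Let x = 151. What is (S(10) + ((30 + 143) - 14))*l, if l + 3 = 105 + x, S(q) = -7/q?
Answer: 400499/10 ≈ 40050.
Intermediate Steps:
l = 253 (l = -3 + (105 + 151) = -3 + 256 = 253)
(S(10) + ((30 + 143) - 14))*l = (-7/10 + ((30 + 143) - 14))*253 = (-7*⅒ + (173 - 14))*253 = (-7/10 + 159)*253 = (1583/10)*253 = 400499/10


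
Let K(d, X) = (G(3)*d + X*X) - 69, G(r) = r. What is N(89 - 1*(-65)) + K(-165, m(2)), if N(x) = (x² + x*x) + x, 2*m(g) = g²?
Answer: 47026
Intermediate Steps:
m(g) = g²/2
K(d, X) = -69 + X² + 3*d (K(d, X) = (3*d + X*X) - 69 = (3*d + X²) - 69 = (X² + 3*d) - 69 = -69 + X² + 3*d)
N(x) = x + 2*x² (N(x) = (x² + x²) + x = 2*x² + x = x + 2*x²)
N(89 - 1*(-65)) + K(-165, m(2)) = (89 - 1*(-65))*(1 + 2*(89 - 1*(-65))) + (-69 + ((½)*2²)² + 3*(-165)) = (89 + 65)*(1 + 2*(89 + 65)) + (-69 + ((½)*4)² - 495) = 154*(1 + 2*154) + (-69 + 2² - 495) = 154*(1 + 308) + (-69 + 4 - 495) = 154*309 - 560 = 47586 - 560 = 47026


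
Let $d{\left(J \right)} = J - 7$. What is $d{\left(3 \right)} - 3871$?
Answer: $-3875$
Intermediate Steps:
$d{\left(J \right)} = -7 + J$
$d{\left(3 \right)} - 3871 = \left(-7 + 3\right) - 3871 = -4 - 3871 = -3875$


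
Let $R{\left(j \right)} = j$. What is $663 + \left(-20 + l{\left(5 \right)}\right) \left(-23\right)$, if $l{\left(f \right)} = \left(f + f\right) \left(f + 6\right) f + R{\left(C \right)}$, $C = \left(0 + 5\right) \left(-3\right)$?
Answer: $-11182$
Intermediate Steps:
$C = -15$ ($C = 5 \left(-3\right) = -15$)
$l{\left(f \right)} = -15 + 2 f^{2} \left(6 + f\right)$ ($l{\left(f \right)} = \left(f + f\right) \left(f + 6\right) f - 15 = 2 f \left(6 + f\right) f - 15 = 2 f^{2} \left(6 + f\right) - 15 = -15 + 2 f^{2} \left(6 + f\right)$)
$663 + \left(-20 + l{\left(5 \right)}\right) \left(-23\right) = 663 + \left(-20 + \left(-15 + 2 \cdot 5^{3} + 12 \cdot 5^{2}\right)\right) \left(-23\right) = 663 + \left(-20 + \left(-15 + 2 \cdot 125 + 12 \cdot 25\right)\right) \left(-23\right) = 663 + \left(-20 + \left(-15 + 250 + 300\right)\right) \left(-23\right) = 663 + \left(-20 + 535\right) \left(-23\right) = 663 + 515 \left(-23\right) = 663 - 11845 = -11182$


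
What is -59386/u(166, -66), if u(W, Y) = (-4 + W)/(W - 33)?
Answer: -3949169/81 ≈ -48755.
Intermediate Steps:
u(W, Y) = (-4 + W)/(-33 + W)
-59386/u(166, -66) = -59386*(-33 + 166)/(-4 + 166) = -59386/(162/133) = -59386/((1/133)*162) = -59386/162/133 = -59386*133/162 = -3949169/81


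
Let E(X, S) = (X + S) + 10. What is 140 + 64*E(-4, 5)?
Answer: 844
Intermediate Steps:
E(X, S) = 10 + S + X (E(X, S) = (S + X) + 10 = 10 + S + X)
140 + 64*E(-4, 5) = 140 + 64*(10 + 5 - 4) = 140 + 64*11 = 140 + 704 = 844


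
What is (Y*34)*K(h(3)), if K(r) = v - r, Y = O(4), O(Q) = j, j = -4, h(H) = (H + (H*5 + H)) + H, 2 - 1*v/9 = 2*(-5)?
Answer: -11424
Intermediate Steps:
v = 108 (v = 18 - 18*(-5) = 18 - 9*(-10) = 18 + 90 = 108)
h(H) = 8*H (h(H) = (H + (5*H + H)) + H = (H + 6*H) + H = 7*H + H = 8*H)
O(Q) = -4
Y = -4
K(r) = 108 - r
(Y*34)*K(h(3)) = (-4*34)*(108 - 8*3) = -136*(108 - 1*24) = -136*(108 - 24) = -136*84 = -11424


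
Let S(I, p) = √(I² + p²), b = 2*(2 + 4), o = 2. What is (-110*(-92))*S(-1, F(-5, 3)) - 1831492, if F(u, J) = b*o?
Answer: -1831492 + 10120*√577 ≈ -1.5884e+6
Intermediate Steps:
b = 12 (b = 2*6 = 12)
F(u, J) = 24 (F(u, J) = 12*2 = 24)
(-110*(-92))*S(-1, F(-5, 3)) - 1831492 = (-110*(-92))*√((-1)² + 24²) - 1831492 = 10120*√(1 + 576) - 1831492 = 10120*√577 - 1831492 = -1831492 + 10120*√577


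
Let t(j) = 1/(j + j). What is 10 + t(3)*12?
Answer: 12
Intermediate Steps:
t(j) = 1/(2*j)
10 + t(3)*12 = 10 + ((1/2)/3)*12 = 10 + ((1/2)*(1/3))*12 = 10 + (1/6)*12 = 10 + 2 = 12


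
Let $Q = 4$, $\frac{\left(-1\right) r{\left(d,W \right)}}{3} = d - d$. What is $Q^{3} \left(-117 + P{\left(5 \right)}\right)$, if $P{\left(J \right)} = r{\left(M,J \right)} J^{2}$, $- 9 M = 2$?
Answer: $-7488$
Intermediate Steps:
$M = - \frac{2}{9}$ ($M = \left(- \frac{1}{9}\right) 2 = - \frac{2}{9} \approx -0.22222$)
$r{\left(d,W \right)} = 0$ ($r{\left(d,W \right)} = - 3 \left(d - d\right) = \left(-3\right) 0 = 0$)
$P{\left(J \right)} = 0$ ($P{\left(J \right)} = 0 J^{2} = 0$)
$Q^{3} \left(-117 + P{\left(5 \right)}\right) = 4^{3} \left(-117 + 0\right) = 64 \left(-117\right) = -7488$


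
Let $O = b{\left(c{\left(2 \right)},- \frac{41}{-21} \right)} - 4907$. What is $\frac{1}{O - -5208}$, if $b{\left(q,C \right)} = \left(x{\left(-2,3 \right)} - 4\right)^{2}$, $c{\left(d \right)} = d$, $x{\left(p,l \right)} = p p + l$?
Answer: $\frac{1}{310} \approx 0.0032258$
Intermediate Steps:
$x{\left(p,l \right)} = l + p^{2}$ ($x{\left(p,l \right)} = p^{2} + l = l + p^{2}$)
$b{\left(q,C \right)} = 9$ ($b{\left(q,C \right)} = \left(\left(3 + \left(-2\right)^{2}\right) - 4\right)^{2} = \left(\left(3 + 4\right) - 4\right)^{2} = \left(7 - 4\right)^{2} = 3^{2} = 9$)
$O = -4898$ ($O = 9 - 4907 = -4898$)
$\frac{1}{O - -5208} = \frac{1}{-4898 - -5208} = \frac{1}{-4898 + 5208} = \frac{1}{310}$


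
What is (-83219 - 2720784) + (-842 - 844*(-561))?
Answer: -2331361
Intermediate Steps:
(-83219 - 2720784) + (-842 - 844*(-561)) = -2804003 + (-842 + 473484) = -2804003 + 472642 = -2331361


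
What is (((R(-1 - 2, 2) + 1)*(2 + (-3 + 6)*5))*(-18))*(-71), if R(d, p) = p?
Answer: 65178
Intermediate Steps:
(((R(-1 - 2, 2) + 1)*(2 + (-3 + 6)*5))*(-18))*(-71) = (((2 + 1)*(2 + (-3 + 6)*5))*(-18))*(-71) = ((3*(2 + 3*5))*(-18))*(-71) = ((3*(2 + 15))*(-18))*(-71) = ((3*17)*(-18))*(-71) = (51*(-18))*(-71) = -918*(-71) = 65178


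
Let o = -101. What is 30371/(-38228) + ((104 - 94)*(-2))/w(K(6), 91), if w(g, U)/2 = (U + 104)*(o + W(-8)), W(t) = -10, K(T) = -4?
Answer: -131399603/165489012 ≈ -0.79401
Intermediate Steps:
w(g, U) = -23088 - 222*U (w(g, U) = 2*((U + 104)*(-101 - 10)) = 2*((104 + U)*(-111)) = 2*(-11544 - 111*U) = -23088 - 222*U)
30371/(-38228) + ((104 - 94)*(-2))/w(K(6), 91) = 30371/(-38228) + ((104 - 94)*(-2))/(-23088 - 222*91) = 30371*(-1/38228) + (10*(-2))/(-23088 - 20202) = -30371/38228 - 20/(-43290) = -30371/38228 - 20*(-1/43290) = -30371/38228 + 2/4329 = -131399603/165489012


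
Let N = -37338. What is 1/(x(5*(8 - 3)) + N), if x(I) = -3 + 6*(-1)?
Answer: -1/37347 ≈ -2.6776e-5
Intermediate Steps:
x(I) = -9 (x(I) = -3 - 6 = -9)
1/(x(5*(8 - 3)) + N) = 1/(-9 - 37338) = 1/(-37347) = -1/37347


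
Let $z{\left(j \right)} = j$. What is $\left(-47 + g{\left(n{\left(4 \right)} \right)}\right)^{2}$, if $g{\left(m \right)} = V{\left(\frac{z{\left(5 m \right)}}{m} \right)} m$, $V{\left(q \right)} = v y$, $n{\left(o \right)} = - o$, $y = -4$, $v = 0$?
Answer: $2209$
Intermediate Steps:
$V{\left(q \right)} = 0$ ($V{\left(q \right)} = 0 \left(-4\right) = 0$)
$g{\left(m \right)} = 0$ ($g{\left(m \right)} = 0 m = 0$)
$\left(-47 + g{\left(n{\left(4 \right)} \right)}\right)^{2} = \left(-47 + 0\right)^{2} = \left(-47\right)^{2} = 2209$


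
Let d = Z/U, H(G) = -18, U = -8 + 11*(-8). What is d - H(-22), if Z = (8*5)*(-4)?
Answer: 59/3 ≈ 19.667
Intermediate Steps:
U = -96 (U = -8 - 88 = -96)
Z = -160 (Z = 40*(-4) = -160)
d = 5/3 (d = -160/(-96) = -160*(-1/96) = 5/3 ≈ 1.6667)
d - H(-22) = 5/3 - 1*(-18) = 5/3 + 18 = 59/3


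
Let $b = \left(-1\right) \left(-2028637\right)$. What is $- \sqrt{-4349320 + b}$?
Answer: $- i \sqrt{2320683} \approx - 1523.4 i$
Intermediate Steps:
$b = 2028637$
$- \sqrt{-4349320 + b} = - \sqrt{-4349320 + 2028637} = - \sqrt{-2320683} = - i \sqrt{2320683}$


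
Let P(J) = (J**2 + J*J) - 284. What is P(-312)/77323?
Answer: 194404/77323 ≈ 2.5142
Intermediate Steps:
P(J) = -284 + 2*J**2 (P(J) = (J**2 + J**2) - 284 = 2*J**2 - 284 = -284 + 2*J**2)
P(-312)/77323 = (-284 + 2*(-312)**2)/77323 = (-284 + 2*97344)*(1/77323) = (-284 + 194688)*(1/77323) = 194404*(1/77323) = 194404/77323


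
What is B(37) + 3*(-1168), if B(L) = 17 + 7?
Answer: -3480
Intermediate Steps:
B(L) = 24
B(37) + 3*(-1168) = 24 + 3*(-1168) = 24 - 3504 = -3480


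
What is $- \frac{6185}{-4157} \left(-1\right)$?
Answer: $- \frac{6185}{4157} \approx -1.4879$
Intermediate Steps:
$- \frac{6185}{-4157} \left(-1\right) = \left(-6185\right) \left(- \frac{1}{4157}\right) \left(-1\right) = \frac{6185}{4157} \left(-1\right) = - \frac{6185}{4157}$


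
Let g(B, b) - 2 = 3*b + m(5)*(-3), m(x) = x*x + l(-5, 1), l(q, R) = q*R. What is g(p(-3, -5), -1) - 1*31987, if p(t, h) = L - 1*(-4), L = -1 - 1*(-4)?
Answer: -32048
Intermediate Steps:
L = 3 (L = -1 + 4 = 3)
l(q, R) = R*q
p(t, h) = 7 (p(t, h) = 3 - 1*(-4) = 3 + 4 = 7)
m(x) = -5 + x**2 (m(x) = x*x + 1*(-5) = x**2 - 5 = -5 + x**2)
g(B, b) = -58 + 3*b (g(B, b) = 2 + (3*b + (-5 + 5**2)*(-3)) = 2 + (3*b + (-5 + 25)*(-3)) = 2 + (3*b + 20*(-3)) = 2 + (3*b - 60) = 2 + (-60 + 3*b) = -58 + 3*b)
g(p(-3, -5), -1) - 1*31987 = (-58 + 3*(-1)) - 1*31987 = (-58 - 3) - 31987 = -61 - 31987 = -32048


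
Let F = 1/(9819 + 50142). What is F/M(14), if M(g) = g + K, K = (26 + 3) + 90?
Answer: 1/7974813 ≈ 1.2539e-7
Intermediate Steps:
K = 119 (K = 29 + 90 = 119)
F = 1/59961 ≈ 1.6678e-5
M(g) = 119 + g (M(g) = g + 119 = 119 + g)
F/M(14) = 1/(59961*(119 + 14)) = (1/59961)/133 = (1/59961)*(1/133) = 1/7974813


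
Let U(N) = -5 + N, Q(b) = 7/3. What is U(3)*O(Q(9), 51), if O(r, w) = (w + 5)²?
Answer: -6272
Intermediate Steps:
Q(b) = 7/3 (Q(b) = 7*(⅓) = 7/3)
O(r, w) = (5 + w)²
U(3)*O(Q(9), 51) = (-5 + 3)*(5 + 51)² = -2*56² = -2*3136 = -6272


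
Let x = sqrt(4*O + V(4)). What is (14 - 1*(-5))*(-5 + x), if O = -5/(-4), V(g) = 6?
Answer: -95 + 19*sqrt(11) ≈ -31.984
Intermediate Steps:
O = 5/4 (O = -1/4*(-5) = 5/4 ≈ 1.2500)
x = sqrt(11) (x = sqrt(4*(5/4) + 6) = sqrt(5 + 6) = sqrt(11) ≈ 3.3166)
(14 - 1*(-5))*(-5 + x) = (14 - 1*(-5))*(-5 + sqrt(11)) = (14 + 5)*(-5 + sqrt(11)) = 19*(-5 + sqrt(11)) = -95 + 19*sqrt(11)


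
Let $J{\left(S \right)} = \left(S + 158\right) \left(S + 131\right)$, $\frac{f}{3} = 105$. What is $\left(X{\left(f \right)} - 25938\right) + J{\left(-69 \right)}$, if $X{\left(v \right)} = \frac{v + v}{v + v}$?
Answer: $-20419$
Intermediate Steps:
$f = 315$ ($f = 3 \cdot 105 = 315$)
$X{\left(v \right)} = 1$ ($X{\left(v \right)} = \frac{2 v}{2 v} = 2 v \frac{1}{2 v} = 1$)
$J{\left(S \right)} = \left(131 + S\right) \left(158 + S\right)$ ($J{\left(S \right)} = \left(158 + S\right) \left(131 + S\right) = \left(131 + S\right) \left(158 + S\right)$)
$\left(X{\left(f \right)} - 25938\right) + J{\left(-69 \right)} = \left(1 - 25938\right) + \left(20698 + \left(-69\right)^{2} + 289 \left(-69\right)\right) = -25937 + \left(20698 + 4761 - 19941\right) = -25937 + 5518 = -20419$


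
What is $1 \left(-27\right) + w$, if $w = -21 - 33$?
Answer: $-81$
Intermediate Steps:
$w = -54$ ($w = -21 - 33 = -54$)
$1 \left(-27\right) + w = 1 \left(-27\right) - 54 = -27 - 54 = -81$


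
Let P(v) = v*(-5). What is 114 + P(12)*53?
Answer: -3066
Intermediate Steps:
P(v) = -5*v
114 + P(12)*53 = 114 - 5*12*53 = 114 - 60*53 = 114 - 3180 = -3066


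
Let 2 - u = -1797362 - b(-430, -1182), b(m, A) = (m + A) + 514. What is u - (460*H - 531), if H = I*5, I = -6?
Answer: 1810597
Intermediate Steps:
H = -30 (H = -6*5 = -30)
b(m, A) = 514 + A + m (b(m, A) = (A + m) + 514 = 514 + A + m)
u = 1796266 (u = 2 - (-1797362 - (514 - 1182 - 430)) = 2 - (-1797362 - 1*(-1098)) = 2 - (-1797362 + 1098) = 2 - 1*(-1796264) = 2 + 1796264 = 1796266)
u - (460*H - 531) = 1796266 - (460*(-30) - 531) = 1796266 - (-13800 - 531) = 1796266 - 1*(-14331) = 1796266 + 14331 = 1810597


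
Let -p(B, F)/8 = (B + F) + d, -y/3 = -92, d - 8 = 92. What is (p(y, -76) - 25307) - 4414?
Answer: -32121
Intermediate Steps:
d = 100 (d = 8 + 92 = 100)
y = 276 (y = -3*(-92) = 276)
p(B, F) = -800 - 8*B - 8*F (p(B, F) = -8*((B + F) + 100) = -8*(100 + B + F) = -800 - 8*B - 8*F)
(p(y, -76) - 25307) - 4414 = ((-800 - 8*276 - 8*(-76)) - 25307) - 4414 = ((-800 - 2208 + 608) - 25307) - 4414 = (-2400 - 25307) - 4414 = -27707 - 4414 = -32121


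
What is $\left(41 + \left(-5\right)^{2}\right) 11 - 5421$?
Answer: $-4695$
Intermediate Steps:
$\left(41 + \left(-5\right)^{2}\right) 11 - 5421 = \left(41 + 25\right) 11 - 5421 = 66 \cdot 11 - 5421 = 726 - 5421 = -4695$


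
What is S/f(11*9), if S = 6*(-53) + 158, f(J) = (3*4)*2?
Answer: -20/3 ≈ -6.6667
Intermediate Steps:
f(J) = 24 (f(J) = 12*2 = 24)
S = -160 (S = -318 + 158 = -160)
S/f(11*9) = -160/24 = -160*1/24 = -20/3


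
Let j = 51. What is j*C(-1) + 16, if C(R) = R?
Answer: -35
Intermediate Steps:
j*C(-1) + 16 = 51*(-1) + 16 = -51 + 16 = -35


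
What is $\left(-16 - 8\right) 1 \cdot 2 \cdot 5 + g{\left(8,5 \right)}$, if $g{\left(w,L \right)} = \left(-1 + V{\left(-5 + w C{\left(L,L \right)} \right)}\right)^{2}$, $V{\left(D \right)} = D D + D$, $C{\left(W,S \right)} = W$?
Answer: $1584841$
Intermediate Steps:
$V{\left(D \right)} = D + D^{2}$ ($V{\left(D \right)} = D^{2} + D = D + D^{2}$)
$g{\left(w,L \right)} = \left(-1 + \left(-5 + L w\right) \left(-4 + L w\right)\right)^{2}$ ($g{\left(w,L \right)} = \left(-1 + \left(-5 + w L\right) \left(1 + \left(-5 + w L\right)\right)\right)^{2} = \left(-1 + \left(-5 + L w\right) \left(1 + \left(-5 + L w\right)\right)\right)^{2} = \left(-1 + \left(-5 + L w\right) \left(-4 + L w\right)\right)^{2}$)
$\left(-16 - 8\right) 1 \cdot 2 \cdot 5 + g{\left(8,5 \right)} = \left(-16 - 8\right) 1 \cdot 2 \cdot 5 + \left(-1 + \left(-5 + 5 \cdot 8\right) \left(-4 + 5 \cdot 8\right)\right)^{2} = - 24 \cdot 2 \cdot 5 + \left(-1 + \left(-5 + 40\right) \left(-4 + 40\right)\right)^{2} = \left(-24\right) 10 + \left(-1 + 35 \cdot 36\right)^{2} = -240 + \left(-1 + 1260\right)^{2} = -240 + 1259^{2} = -240 + 1585081 = 1584841$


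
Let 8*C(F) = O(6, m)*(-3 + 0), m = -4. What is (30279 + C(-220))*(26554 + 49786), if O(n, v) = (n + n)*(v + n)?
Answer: 2310811800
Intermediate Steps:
O(n, v) = 2*n*(n + v) (O(n, v) = (2*n)*(n + v) = 2*n*(n + v))
C(F) = -9 (C(F) = ((2*6*(6 - 4))*(-3 + 0))/8 = ((2*6*2)*(-3))/8 = (24*(-3))/8 = (1/8)*(-72) = -9)
(30279 + C(-220))*(26554 + 49786) = (30279 - 9)*(26554 + 49786) = 30270*76340 = 2310811800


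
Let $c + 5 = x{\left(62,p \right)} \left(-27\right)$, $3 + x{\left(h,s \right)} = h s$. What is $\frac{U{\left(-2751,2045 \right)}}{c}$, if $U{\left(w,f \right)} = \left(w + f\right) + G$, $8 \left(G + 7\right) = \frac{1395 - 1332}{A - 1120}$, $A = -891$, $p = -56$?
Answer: $- \frac{11470807}{1509376160} \approx -0.0075997$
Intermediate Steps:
$x{\left(h,s \right)} = -3 + h s$
$c = 93820$ ($c = -5 + \left(-3 + 62 \left(-56\right)\right) \left(-27\right) = -5 + \left(-3 - 3472\right) \left(-27\right) = -5 - -93825 = -5 + 93825 = 93820$)
$G = - \frac{112679}{16088}$ ($G = -7 + \frac{\left(1395 - 1332\right) \frac{1}{-891 - 1120}}{8} = -7 + \frac{63 \frac{1}{-2011}}{8} = -7 + \frac{63 \left(- \frac{1}{2011}\right)}{8} = -7 + \frac{1}{8} \left(- \frac{63}{2011}\right) = -7 - \frac{63}{16088} = - \frac{112679}{16088} \approx -7.0039$)
$U{\left(w,f \right)} = - \frac{112679}{16088} + f + w$ ($U{\left(w,f \right)} = \left(w + f\right) - \frac{112679}{16088} = \left(f + w\right) - \frac{112679}{16088} = - \frac{112679}{16088} + f + w$)
$\frac{U{\left(-2751,2045 \right)}}{c} = \frac{- \frac{112679}{16088} + 2045 - 2751}{93820} = \left(- \frac{11470807}{16088}\right) \frac{1}{93820} = - \frac{11470807}{1509376160}$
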